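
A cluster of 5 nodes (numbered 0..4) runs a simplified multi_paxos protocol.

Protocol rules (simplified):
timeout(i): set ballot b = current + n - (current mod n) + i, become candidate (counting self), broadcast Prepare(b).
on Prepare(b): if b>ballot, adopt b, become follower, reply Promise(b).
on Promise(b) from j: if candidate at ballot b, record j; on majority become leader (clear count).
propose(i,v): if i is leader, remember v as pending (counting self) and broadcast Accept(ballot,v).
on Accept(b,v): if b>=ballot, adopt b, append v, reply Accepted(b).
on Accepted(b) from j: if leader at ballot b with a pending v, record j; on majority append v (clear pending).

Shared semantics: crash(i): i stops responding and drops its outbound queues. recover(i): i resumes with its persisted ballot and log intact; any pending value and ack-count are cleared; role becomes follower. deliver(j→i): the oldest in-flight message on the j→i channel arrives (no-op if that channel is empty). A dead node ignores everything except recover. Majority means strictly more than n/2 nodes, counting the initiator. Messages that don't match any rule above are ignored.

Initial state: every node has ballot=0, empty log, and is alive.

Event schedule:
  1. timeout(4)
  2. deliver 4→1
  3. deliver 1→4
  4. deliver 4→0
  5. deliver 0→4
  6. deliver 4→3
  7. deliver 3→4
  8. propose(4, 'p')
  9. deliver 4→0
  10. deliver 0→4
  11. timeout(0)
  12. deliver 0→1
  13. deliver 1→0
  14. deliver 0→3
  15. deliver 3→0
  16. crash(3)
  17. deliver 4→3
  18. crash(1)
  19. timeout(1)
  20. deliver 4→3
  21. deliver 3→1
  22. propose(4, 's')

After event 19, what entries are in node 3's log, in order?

empty

after 1 — timeout(4): n4:cand/b9/[-]
after 2 — deliver 4→1: n1:foll/b9/[-]
after 3 — deliver 1→4: ·
after 4 — deliver 4→0: n0:foll/b9/[-]
after 5 — deliver 0→4: n4:lead/b9/[-]
after 6 — deliver 4→3: n3:foll/b9/[-]
after 7 — deliver 3→4: ·
after 8 — propose(4,'p'): ·
after 9 — deliver 4→0: n0:foll/b9/[p]
after 10 — deliver 0→4: ·
after 11 — timeout(0): n0:cand/b10/[p]
after 12 — deliver 0→1: n1:foll/b10/[-]
after 13 — deliver 1→0: ·
after 14 — deliver 0→3: n3:foll/b10/[-]
after 15 — deliver 3→0: n0:lead/b10/[p]
after 16 — crash(3): n3:✗foll/b10/[-]
after 17 — deliver 4→3: ·
after 18 — crash(1): n1:✗foll/b10/[-]
after 19 — timeout(1): ·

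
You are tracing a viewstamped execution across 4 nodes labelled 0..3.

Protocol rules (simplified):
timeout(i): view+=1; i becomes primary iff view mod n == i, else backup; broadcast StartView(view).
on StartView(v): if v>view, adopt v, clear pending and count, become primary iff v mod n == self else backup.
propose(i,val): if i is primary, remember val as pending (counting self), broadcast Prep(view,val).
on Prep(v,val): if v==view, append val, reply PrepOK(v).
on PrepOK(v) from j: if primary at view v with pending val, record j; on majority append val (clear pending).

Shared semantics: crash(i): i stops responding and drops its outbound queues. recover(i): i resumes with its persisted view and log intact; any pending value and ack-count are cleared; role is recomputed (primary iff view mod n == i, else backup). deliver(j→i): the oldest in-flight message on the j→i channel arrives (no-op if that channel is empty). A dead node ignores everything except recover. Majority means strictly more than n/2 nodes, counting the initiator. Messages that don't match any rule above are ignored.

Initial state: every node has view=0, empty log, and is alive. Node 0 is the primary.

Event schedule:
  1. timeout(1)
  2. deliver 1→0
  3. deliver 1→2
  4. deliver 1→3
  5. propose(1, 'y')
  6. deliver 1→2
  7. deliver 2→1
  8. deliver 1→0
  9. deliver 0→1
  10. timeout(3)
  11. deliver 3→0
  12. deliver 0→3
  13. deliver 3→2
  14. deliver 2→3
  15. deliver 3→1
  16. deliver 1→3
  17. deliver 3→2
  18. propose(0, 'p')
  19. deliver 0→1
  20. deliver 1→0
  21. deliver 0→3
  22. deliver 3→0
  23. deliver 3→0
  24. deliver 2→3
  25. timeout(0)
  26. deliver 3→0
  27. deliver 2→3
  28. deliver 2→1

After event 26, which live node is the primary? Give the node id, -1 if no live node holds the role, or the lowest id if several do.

e1 timeout(1): 1[prim,v=1,-]
e2 deliver 1→0: 0[back,v=1,-]
e3 deliver 1→2: 2[back,v=1,-]
e4 deliver 1→3: 3[back,v=1,-]
e5 propose(1,'y'): ·
e6 deliver 1→2: 2[back,v=1,y]
e7 deliver 2→1: ·
e8 deliver 1→0: 0[back,v=1,y]
e9 deliver 0→1: 1[prim,v=1,y]
e10 timeout(3): 3[back,v=2,-]
e11 deliver 3→0: 0[back,v=2,y]
e12 deliver 0→3: ·
e13 deliver 3→2: 2[prim,v=2,y]
e14 deliver 2→3: ·
e15 deliver 3→1: 1[back,v=2,y]
e16 deliver 1→3: ·
e17 deliver 3→2: ·
e18 propose(0,'p'): ·
e19 deliver 0→1: ·
e20 deliver 1→0: ·
e21 deliver 0→3: ·
e22 deliver 3→0: ·
e23 deliver 3→0: ·
e24 deliver 2→3: ·
e25 timeout(0): 0[back,v=3,y]
e26 deliver 3→0: ·

2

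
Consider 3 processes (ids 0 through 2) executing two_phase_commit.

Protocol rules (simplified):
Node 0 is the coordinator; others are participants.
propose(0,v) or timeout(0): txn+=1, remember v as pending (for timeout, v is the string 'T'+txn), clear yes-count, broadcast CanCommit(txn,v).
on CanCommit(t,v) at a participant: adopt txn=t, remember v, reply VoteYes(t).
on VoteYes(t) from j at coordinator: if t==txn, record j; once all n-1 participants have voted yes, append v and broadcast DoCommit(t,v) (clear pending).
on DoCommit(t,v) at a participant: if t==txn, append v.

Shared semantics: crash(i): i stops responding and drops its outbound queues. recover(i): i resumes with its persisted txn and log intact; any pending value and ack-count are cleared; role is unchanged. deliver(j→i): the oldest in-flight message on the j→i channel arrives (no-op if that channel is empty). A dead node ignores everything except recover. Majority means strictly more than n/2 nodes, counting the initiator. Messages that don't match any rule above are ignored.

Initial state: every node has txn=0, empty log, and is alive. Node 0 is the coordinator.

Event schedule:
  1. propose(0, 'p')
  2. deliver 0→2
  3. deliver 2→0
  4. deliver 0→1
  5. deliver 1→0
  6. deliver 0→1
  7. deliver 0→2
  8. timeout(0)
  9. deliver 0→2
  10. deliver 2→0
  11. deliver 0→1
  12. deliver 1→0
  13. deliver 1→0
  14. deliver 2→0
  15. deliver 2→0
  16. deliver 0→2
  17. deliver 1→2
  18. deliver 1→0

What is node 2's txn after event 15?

2

step 1 propose(0,'p'): 0={coor,t=1,log=-}
step 2 deliver 0→2: 2={part,t=1,log=-}
step 3 deliver 2→0: —
step 4 deliver 0→1: 1={part,t=1,log=-}
step 5 deliver 1→0: 0={coor,t=1,log=p}
step 6 deliver 0→1: 1={part,t=1,log=p}
step 7 deliver 0→2: 2={part,t=1,log=p}
step 8 timeout(0): 0={coor,t=2,log=p}
step 9 deliver 0→2: 2={part,t=2,log=p}
step 10 deliver 2→0: —
step 11 deliver 0→1: 1={part,t=2,log=p}
step 12 deliver 1→0: 0={coor,t=2,log=p,T2}
step 13 deliver 1→0: —
step 14 deliver 2→0: —
step 15 deliver 2→0: —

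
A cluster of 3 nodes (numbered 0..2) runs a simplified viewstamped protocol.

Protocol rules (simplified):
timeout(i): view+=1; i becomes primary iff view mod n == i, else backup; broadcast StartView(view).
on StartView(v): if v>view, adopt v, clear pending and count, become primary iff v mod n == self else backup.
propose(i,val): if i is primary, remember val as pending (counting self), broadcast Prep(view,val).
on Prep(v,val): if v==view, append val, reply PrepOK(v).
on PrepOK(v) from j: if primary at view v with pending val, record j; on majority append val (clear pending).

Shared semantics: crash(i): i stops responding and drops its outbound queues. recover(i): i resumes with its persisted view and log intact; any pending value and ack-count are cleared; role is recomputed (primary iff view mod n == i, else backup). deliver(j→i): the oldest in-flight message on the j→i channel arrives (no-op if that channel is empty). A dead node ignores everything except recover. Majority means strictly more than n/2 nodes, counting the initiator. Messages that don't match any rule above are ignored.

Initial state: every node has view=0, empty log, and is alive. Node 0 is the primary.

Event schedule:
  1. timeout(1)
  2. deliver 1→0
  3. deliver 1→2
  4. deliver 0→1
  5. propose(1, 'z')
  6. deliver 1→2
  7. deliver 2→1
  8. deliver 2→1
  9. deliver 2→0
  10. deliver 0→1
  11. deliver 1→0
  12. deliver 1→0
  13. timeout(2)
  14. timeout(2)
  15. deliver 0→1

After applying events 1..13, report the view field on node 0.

[1] timeout(1) → N1(prim v1 [-])
[2] deliver 1→0 → N0(back v1 [-])
[3] deliver 1→2 → N2(back v1 [-])
[4] deliver 0→1 → ∅
[5] propose(1,'z') → ∅
[6] deliver 1→2 → N2(back v1 [z])
[7] deliver 2→1 → N1(prim v1 [z])
[8] deliver 2→1 → ∅
[9] deliver 2→0 → ∅
[10] deliver 0→1 → ∅
[11] deliver 1→0 → N0(back v1 [z])
[12] deliver 1→0 → ∅
[13] timeout(2) → N2(prim v2 [z])

1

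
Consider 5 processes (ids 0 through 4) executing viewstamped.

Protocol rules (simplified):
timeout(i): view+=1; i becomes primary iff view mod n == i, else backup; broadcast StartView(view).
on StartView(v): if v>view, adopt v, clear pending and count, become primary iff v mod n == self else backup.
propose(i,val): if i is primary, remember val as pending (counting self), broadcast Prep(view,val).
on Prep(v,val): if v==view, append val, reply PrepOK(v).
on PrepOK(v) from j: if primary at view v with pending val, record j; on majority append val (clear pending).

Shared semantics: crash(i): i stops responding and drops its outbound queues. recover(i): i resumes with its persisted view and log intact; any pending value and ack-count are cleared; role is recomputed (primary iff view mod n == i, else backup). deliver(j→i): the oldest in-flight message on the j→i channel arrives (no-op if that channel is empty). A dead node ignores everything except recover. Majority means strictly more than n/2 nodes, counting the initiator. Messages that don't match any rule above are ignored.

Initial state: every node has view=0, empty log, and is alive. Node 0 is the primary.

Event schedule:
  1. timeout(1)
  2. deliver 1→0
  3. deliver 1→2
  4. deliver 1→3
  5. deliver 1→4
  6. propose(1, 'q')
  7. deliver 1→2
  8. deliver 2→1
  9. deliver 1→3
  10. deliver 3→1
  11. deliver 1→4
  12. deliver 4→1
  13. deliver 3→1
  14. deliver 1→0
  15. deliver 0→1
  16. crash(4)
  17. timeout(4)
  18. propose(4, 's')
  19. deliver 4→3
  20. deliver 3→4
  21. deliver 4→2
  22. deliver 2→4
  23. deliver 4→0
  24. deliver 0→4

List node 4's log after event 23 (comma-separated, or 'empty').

after 1 — timeout(1): n1:prim/v1/[-]
after 2 — deliver 1→0: n0:back/v1/[-]
after 3 — deliver 1→2: n2:back/v1/[-]
after 4 — deliver 1→3: n3:back/v1/[-]
after 5 — deliver 1→4: n4:back/v1/[-]
after 6 — propose(1,'q'): ·
after 7 — deliver 1→2: n2:back/v1/[q]
after 8 — deliver 2→1: ·
after 9 — deliver 1→3: n3:back/v1/[q]
after 10 — deliver 3→1: n1:prim/v1/[q]
after 11 — deliver 1→4: n4:back/v1/[q]
after 12 — deliver 4→1: ·
after 13 — deliver 3→1: ·
after 14 — deliver 1→0: n0:back/v1/[q]
after 15 — deliver 0→1: ·
after 16 — crash(4): n4:✗back/v1/[q]
after 17 — timeout(4): ·
after 18 — propose(4,'s'): ·
after 19 — deliver 4→3: ·
after 20 — deliver 3→4: ·
after 21 — deliver 4→2: ·
after 22 — deliver 2→4: ·
after 23 — deliver 4→0: ·

q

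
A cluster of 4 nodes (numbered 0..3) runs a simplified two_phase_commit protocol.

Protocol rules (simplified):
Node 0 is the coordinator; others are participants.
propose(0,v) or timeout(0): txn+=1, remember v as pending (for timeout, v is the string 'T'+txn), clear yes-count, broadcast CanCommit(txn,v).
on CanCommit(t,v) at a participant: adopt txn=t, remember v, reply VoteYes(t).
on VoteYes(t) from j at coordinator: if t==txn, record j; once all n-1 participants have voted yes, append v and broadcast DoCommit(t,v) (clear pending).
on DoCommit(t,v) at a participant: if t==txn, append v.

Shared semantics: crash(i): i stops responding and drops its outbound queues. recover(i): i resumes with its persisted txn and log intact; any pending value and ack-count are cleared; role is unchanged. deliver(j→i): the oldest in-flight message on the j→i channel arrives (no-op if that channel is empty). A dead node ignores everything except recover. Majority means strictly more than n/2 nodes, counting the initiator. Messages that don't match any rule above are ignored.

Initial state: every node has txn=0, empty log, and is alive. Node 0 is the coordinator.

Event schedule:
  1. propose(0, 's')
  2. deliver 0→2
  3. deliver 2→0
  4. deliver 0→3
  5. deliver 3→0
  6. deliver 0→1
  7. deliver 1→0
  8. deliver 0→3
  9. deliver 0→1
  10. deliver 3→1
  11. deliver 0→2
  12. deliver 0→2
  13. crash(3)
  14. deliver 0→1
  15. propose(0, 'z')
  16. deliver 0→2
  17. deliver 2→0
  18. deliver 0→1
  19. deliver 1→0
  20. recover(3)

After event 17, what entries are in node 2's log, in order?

after 1 — propose(0,'s'): n0:coor/t1/[-]
after 2 — deliver 0→2: n2:part/t1/[-]
after 3 — deliver 2→0: ·
after 4 — deliver 0→3: n3:part/t1/[-]
after 5 — deliver 3→0: ·
after 6 — deliver 0→1: n1:part/t1/[-]
after 7 — deliver 1→0: n0:coor/t1/[s]
after 8 — deliver 0→3: n3:part/t1/[s]
after 9 — deliver 0→1: n1:part/t1/[s]
after 10 — deliver 3→1: ·
after 11 — deliver 0→2: n2:part/t1/[s]
after 12 — deliver 0→2: ·
after 13 — crash(3): n3:✗part/t1/[s]
after 14 — deliver 0→1: ·
after 15 — propose(0,'z'): n0:coor/t2/[s]
after 16 — deliver 0→2: n2:part/t2/[s]
after 17 — deliver 2→0: ·

s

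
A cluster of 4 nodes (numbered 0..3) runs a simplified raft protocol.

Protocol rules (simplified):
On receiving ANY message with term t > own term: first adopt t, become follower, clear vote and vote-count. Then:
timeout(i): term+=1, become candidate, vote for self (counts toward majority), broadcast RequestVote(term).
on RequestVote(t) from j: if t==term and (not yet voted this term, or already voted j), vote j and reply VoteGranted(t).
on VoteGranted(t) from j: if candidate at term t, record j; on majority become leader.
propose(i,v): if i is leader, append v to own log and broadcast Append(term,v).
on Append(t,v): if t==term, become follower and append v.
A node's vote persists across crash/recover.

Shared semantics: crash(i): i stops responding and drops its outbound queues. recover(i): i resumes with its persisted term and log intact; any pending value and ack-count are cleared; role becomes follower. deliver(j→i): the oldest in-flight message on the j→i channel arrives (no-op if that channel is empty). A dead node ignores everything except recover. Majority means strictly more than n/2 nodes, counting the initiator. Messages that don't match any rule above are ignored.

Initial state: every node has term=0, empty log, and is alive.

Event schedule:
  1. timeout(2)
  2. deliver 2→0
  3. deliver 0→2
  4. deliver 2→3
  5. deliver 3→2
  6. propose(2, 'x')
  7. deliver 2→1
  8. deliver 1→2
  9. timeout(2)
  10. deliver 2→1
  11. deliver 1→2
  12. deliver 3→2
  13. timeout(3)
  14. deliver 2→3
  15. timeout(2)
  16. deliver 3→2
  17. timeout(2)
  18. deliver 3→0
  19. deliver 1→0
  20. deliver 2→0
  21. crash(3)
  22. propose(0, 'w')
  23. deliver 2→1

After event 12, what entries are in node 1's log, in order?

x

1. timeout(2):  <2:cand t1 ->
2. deliver 2→0:  <0:foll t1 ->
3. deliver 0→2:  nop
4. deliver 2→3:  <3:foll t1 ->
5. deliver 3→2:  <2:lead t1 ->
6. propose(2,'x'):  <2:lead t1 x>
7. deliver 2→1:  <1:foll t1 ->
8. deliver 1→2:  nop
9. timeout(2):  <2:cand t2 x>
10. deliver 2→1:  <1:foll t1 x>
11. deliver 1→2:  nop
12. deliver 3→2:  nop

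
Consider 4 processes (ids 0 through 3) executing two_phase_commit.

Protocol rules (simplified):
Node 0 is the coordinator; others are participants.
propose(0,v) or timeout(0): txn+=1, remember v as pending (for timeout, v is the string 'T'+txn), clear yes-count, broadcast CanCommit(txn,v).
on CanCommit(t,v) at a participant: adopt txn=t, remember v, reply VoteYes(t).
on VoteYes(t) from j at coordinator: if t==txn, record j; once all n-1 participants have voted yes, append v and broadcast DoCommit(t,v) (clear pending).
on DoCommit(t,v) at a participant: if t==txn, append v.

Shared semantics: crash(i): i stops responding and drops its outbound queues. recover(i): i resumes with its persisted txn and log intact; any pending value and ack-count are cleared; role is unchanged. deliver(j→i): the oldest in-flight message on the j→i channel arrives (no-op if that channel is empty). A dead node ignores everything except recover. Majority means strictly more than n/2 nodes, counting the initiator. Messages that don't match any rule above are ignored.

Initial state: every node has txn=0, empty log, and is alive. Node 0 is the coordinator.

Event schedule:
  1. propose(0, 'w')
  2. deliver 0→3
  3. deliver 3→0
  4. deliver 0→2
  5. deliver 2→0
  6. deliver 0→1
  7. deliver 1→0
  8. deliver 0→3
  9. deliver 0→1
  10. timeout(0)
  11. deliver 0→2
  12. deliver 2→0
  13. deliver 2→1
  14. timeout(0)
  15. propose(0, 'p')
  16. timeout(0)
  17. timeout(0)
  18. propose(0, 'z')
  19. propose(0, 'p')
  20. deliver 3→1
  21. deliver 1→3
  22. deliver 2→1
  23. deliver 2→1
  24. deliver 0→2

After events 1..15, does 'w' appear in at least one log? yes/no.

yes

e1 propose(0,'w'): 0[coor,t=1,-]
e2 deliver 0→3: 3[part,t=1,-]
e3 deliver 3→0: ·
e4 deliver 0→2: 2[part,t=1,-]
e5 deliver 2→0: ·
e6 deliver 0→1: 1[part,t=1,-]
e7 deliver 1→0: 0[coor,t=1,w]
e8 deliver 0→3: 3[part,t=1,w]
e9 deliver 0→1: 1[part,t=1,w]
e10 timeout(0): 0[coor,t=2,w]
e11 deliver 0→2: 2[part,t=1,w]
e12 deliver 2→0: ·
e13 deliver 2→1: ·
e14 timeout(0): 0[coor,t=3,w]
e15 propose(0,'p'): 0[coor,t=4,w]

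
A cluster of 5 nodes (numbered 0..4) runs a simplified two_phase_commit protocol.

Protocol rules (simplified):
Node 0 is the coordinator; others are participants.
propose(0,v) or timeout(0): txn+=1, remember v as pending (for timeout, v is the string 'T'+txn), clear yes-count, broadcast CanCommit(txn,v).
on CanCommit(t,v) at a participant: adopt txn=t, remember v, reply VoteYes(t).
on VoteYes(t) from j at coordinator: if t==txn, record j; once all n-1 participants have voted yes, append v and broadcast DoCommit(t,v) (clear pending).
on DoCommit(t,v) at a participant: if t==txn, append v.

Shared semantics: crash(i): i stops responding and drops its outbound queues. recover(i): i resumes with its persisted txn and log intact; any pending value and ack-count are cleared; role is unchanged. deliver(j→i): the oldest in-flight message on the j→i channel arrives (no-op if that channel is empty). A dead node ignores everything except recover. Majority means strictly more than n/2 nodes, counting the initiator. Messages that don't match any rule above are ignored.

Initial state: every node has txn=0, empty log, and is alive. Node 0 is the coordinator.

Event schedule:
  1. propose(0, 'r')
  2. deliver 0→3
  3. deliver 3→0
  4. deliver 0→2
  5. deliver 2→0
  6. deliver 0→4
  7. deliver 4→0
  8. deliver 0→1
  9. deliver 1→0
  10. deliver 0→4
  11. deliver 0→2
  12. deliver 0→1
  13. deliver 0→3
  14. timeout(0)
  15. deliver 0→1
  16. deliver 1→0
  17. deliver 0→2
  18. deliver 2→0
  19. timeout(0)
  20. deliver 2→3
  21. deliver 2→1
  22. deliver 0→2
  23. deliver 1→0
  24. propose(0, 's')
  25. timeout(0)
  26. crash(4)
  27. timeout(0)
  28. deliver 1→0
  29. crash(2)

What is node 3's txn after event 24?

1

[1] propose(0,'r') → N0(coor t1 [-])
[2] deliver 0→3 → N3(part t1 [-])
[3] deliver 3→0 → ∅
[4] deliver 0→2 → N2(part t1 [-])
[5] deliver 2→0 → ∅
[6] deliver 0→4 → N4(part t1 [-])
[7] deliver 4→0 → ∅
[8] deliver 0→1 → N1(part t1 [-])
[9] deliver 1→0 → N0(coor t1 [r])
[10] deliver 0→4 → N4(part t1 [r])
[11] deliver 0→2 → N2(part t1 [r])
[12] deliver 0→1 → N1(part t1 [r])
[13] deliver 0→3 → N3(part t1 [r])
[14] timeout(0) → N0(coor t2 [r])
[15] deliver 0→1 → N1(part t2 [r])
[16] deliver 1→0 → ∅
[17] deliver 0→2 → N2(part t2 [r])
[18] deliver 2→0 → ∅
[19] timeout(0) → N0(coor t3 [r])
[20] deliver 2→3 → ∅
[21] deliver 2→1 → ∅
[22] deliver 0→2 → N2(part t3 [r])
[23] deliver 1→0 → ∅
[24] propose(0,'s') → N0(coor t4 [r])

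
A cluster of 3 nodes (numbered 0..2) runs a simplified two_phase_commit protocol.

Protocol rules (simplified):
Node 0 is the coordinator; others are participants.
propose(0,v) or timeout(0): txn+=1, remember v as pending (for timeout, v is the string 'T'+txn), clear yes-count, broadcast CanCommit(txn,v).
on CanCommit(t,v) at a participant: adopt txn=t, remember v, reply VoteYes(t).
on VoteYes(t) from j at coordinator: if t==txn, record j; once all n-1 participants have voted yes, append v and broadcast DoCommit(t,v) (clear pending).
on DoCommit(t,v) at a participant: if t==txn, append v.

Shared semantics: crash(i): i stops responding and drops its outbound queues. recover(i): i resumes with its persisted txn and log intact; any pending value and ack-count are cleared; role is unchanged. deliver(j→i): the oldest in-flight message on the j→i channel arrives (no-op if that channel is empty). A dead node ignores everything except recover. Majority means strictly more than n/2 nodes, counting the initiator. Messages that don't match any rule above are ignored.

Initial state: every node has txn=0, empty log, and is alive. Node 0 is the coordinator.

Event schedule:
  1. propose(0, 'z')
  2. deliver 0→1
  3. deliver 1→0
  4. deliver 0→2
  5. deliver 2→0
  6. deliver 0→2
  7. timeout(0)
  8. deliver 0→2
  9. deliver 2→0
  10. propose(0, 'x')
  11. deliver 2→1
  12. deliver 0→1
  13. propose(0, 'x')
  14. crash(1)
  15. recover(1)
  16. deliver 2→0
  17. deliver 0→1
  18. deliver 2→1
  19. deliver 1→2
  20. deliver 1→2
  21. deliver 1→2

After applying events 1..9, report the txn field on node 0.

step 1 propose(0,'z'): 0={coor,t=1,log=-}
step 2 deliver 0→1: 1={part,t=1,log=-}
step 3 deliver 1→0: —
step 4 deliver 0→2: 2={part,t=1,log=-}
step 5 deliver 2→0: 0={coor,t=1,log=z}
step 6 deliver 0→2: 2={part,t=1,log=z}
step 7 timeout(0): 0={coor,t=2,log=z}
step 8 deliver 0→2: 2={part,t=2,log=z}
step 9 deliver 2→0: —

2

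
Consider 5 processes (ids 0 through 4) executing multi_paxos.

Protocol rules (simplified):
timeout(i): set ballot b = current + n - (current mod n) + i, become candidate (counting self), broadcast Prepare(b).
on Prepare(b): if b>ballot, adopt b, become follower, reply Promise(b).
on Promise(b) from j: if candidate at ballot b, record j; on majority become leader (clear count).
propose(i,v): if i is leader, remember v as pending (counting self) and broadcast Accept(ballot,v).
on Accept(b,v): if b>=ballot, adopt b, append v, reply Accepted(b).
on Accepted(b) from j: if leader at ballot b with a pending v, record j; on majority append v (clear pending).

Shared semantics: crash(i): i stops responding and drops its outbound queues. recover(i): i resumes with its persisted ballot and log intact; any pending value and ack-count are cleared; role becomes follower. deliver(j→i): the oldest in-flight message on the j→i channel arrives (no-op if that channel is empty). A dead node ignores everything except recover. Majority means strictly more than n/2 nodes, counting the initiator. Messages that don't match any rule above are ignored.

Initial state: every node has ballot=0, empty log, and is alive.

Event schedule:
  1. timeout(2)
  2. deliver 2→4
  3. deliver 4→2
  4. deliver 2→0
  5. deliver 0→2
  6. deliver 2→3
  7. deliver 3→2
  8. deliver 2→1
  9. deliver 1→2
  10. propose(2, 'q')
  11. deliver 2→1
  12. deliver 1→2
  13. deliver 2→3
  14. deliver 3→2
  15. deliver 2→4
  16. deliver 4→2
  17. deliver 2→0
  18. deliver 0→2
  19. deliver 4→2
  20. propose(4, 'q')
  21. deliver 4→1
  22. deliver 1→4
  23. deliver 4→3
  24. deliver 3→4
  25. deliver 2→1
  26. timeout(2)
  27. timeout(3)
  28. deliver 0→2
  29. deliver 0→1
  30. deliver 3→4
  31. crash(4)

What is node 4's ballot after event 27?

7

e1 timeout(2): 2[cand,b=7,-]
e2 deliver 2→4: 4[foll,b=7,-]
e3 deliver 4→2: ·
e4 deliver 2→0: 0[foll,b=7,-]
e5 deliver 0→2: 2[lead,b=7,-]
e6 deliver 2→3: 3[foll,b=7,-]
e7 deliver 3→2: ·
e8 deliver 2→1: 1[foll,b=7,-]
e9 deliver 1→2: ·
e10 propose(2,'q'): ·
e11 deliver 2→1: 1[foll,b=7,q]
e12 deliver 1→2: ·
e13 deliver 2→3: 3[foll,b=7,q]
e14 deliver 3→2: 2[lead,b=7,q]
e15 deliver 2→4: 4[foll,b=7,q]
e16 deliver 4→2: ·
e17 deliver 2→0: 0[foll,b=7,q]
e18 deliver 0→2: ·
e19 deliver 4→2: ·
e20 propose(4,'q'): ·
e21 deliver 4→1: ·
e22 deliver 1→4: ·
e23 deliver 4→3: ·
e24 deliver 3→4: ·
e25 deliver 2→1: ·
e26 timeout(2): 2[cand,b=12,q]
e27 timeout(3): 3[cand,b=13,q]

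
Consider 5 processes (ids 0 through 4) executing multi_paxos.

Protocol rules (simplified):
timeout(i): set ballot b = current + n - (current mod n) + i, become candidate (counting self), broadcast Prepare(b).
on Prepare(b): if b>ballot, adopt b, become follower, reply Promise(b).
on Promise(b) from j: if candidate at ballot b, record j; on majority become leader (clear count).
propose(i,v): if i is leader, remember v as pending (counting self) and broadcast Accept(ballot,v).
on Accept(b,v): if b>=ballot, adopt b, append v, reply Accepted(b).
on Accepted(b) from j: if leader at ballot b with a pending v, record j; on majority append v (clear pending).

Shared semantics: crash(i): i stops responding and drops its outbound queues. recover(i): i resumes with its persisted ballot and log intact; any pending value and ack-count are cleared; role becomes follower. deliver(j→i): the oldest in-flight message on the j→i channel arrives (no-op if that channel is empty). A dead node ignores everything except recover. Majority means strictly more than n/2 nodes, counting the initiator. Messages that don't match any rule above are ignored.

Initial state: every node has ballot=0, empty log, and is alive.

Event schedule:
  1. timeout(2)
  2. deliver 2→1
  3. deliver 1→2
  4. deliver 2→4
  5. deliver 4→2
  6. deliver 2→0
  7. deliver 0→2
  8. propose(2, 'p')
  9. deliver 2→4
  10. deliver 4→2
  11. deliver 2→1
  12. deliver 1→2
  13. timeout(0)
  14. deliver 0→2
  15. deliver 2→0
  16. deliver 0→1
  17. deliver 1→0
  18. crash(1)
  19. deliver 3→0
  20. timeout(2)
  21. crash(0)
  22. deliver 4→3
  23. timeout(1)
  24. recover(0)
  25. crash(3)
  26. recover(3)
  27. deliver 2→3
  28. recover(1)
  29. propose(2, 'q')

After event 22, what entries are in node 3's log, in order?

empty

[1] timeout(2) → N2(cand b7 [-])
[2] deliver 2→1 → N1(foll b7 [-])
[3] deliver 1→2 → ∅
[4] deliver 2→4 → N4(foll b7 [-])
[5] deliver 4→2 → N2(lead b7 [-])
[6] deliver 2→0 → N0(foll b7 [-])
[7] deliver 0→2 → ∅
[8] propose(2,'p') → ∅
[9] deliver 2→4 → N4(foll b7 [p])
[10] deliver 4→2 → ∅
[11] deliver 2→1 → N1(foll b7 [p])
[12] deliver 1→2 → N2(lead b7 [p])
[13] timeout(0) → N0(cand b10 [-])
[14] deliver 0→2 → N2(foll b10 [p])
[15] deliver 2→0 → ∅
[16] deliver 0→1 → N1(foll b10 [p])
[17] deliver 1→0 → ∅
[18] crash(1) → N1(✗foll b10 [p])
[19] deliver 3→0 → ∅
[20] timeout(2) → N2(cand b17 [p])
[21] crash(0) → N0(✗cand b10 [-])
[22] deliver 4→3 → ∅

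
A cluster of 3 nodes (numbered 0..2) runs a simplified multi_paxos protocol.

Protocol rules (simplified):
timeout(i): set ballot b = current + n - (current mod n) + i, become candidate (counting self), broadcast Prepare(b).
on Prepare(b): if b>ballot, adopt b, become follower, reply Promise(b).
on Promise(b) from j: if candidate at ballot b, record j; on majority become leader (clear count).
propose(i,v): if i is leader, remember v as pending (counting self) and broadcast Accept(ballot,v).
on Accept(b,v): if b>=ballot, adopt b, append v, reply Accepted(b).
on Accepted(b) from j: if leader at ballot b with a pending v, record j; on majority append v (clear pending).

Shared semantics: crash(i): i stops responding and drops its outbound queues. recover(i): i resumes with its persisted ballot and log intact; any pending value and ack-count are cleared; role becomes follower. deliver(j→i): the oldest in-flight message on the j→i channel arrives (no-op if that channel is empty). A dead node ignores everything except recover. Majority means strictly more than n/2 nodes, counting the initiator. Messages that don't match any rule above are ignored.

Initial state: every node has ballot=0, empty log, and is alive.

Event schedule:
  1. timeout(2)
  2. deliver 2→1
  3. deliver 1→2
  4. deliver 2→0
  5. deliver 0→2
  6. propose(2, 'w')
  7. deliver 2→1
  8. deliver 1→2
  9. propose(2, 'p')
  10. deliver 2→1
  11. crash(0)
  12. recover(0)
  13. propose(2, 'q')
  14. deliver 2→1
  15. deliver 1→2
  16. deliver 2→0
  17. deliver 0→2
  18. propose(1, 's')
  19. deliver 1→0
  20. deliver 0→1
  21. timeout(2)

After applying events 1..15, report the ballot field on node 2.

5

step 1 timeout(2): 2={cand,b=5,log=-}
step 2 deliver 2→1: 1={foll,b=5,log=-}
step 3 deliver 1→2: 2={lead,b=5,log=-}
step 4 deliver 2→0: 0={foll,b=5,log=-}
step 5 deliver 0→2: —
step 6 propose(2,'w'): —
step 7 deliver 2→1: 1={foll,b=5,log=w}
step 8 deliver 1→2: 2={lead,b=5,log=w}
step 9 propose(2,'p'): —
step 10 deliver 2→1: 1={foll,b=5,log=w,p}
step 11 crash(0): 0={✗foll,b=5,log=-}
step 12 recover(0): 0={foll,b=5,log=-}
step 13 propose(2,'q'): —
step 14 deliver 2→1: 1={foll,b=5,log=w,p,q}
step 15 deliver 1→2: 2={lead,b=5,log=w,q}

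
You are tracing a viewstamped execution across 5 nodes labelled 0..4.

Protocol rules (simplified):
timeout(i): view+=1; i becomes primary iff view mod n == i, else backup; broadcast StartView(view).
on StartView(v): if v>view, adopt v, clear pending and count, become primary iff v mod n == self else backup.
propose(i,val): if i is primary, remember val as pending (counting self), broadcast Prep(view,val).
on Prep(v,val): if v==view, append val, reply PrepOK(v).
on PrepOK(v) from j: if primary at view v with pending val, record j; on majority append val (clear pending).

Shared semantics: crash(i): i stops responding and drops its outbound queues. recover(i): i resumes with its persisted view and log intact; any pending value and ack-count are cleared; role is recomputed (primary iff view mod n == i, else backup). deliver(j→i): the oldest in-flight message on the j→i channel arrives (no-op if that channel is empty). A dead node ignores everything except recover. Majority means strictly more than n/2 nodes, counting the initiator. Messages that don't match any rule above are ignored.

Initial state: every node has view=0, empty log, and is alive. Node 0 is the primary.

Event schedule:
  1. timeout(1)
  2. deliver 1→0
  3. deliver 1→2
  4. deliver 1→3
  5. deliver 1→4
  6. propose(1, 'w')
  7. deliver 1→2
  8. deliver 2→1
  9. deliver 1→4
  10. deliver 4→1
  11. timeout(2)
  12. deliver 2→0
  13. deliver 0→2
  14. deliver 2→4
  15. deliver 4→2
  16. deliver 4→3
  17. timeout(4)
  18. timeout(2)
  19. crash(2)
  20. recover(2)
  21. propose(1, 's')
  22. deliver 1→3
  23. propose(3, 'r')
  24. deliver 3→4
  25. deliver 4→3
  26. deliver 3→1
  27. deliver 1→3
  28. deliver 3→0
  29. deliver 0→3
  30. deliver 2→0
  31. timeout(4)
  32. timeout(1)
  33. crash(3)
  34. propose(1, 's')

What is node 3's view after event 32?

step 1 timeout(1): 1={prim,v=1,log=-}
step 2 deliver 1→0: 0={back,v=1,log=-}
step 3 deliver 1→2: 2={back,v=1,log=-}
step 4 deliver 1→3: 3={back,v=1,log=-}
step 5 deliver 1→4: 4={back,v=1,log=-}
step 6 propose(1,'w'): —
step 7 deliver 1→2: 2={back,v=1,log=w}
step 8 deliver 2→1: —
step 9 deliver 1→4: 4={back,v=1,log=w}
step 10 deliver 4→1: 1={prim,v=1,log=w}
step 11 timeout(2): 2={prim,v=2,log=w}
step 12 deliver 2→0: 0={back,v=2,log=-}
step 13 deliver 0→2: —
step 14 deliver 2→4: 4={back,v=2,log=w}
step 15 deliver 4→2: —
step 16 deliver 4→3: —
step 17 timeout(4): 4={back,v=3,log=w}
step 18 timeout(2): 2={back,v=3,log=w}
step 19 crash(2): 2={✗back,v=3,log=w}
step 20 recover(2): 2={back,v=3,log=w}
step 21 propose(1,'s'): —
step 22 deliver 1→3: 3={back,v=1,log=w}
step 23 propose(3,'r'): —
step 24 deliver 3→4: —
step 25 deliver 4→3: 3={prim,v=3,log=w}
step 26 deliver 3→1: —
step 27 deliver 1→3: —
step 28 deliver 3→0: —
step 29 deliver 0→3: —
step 30 deliver 2→0: —
step 31 timeout(4): 4={prim,v=4,log=w}
step 32 timeout(1): 1={back,v=2,log=w}

3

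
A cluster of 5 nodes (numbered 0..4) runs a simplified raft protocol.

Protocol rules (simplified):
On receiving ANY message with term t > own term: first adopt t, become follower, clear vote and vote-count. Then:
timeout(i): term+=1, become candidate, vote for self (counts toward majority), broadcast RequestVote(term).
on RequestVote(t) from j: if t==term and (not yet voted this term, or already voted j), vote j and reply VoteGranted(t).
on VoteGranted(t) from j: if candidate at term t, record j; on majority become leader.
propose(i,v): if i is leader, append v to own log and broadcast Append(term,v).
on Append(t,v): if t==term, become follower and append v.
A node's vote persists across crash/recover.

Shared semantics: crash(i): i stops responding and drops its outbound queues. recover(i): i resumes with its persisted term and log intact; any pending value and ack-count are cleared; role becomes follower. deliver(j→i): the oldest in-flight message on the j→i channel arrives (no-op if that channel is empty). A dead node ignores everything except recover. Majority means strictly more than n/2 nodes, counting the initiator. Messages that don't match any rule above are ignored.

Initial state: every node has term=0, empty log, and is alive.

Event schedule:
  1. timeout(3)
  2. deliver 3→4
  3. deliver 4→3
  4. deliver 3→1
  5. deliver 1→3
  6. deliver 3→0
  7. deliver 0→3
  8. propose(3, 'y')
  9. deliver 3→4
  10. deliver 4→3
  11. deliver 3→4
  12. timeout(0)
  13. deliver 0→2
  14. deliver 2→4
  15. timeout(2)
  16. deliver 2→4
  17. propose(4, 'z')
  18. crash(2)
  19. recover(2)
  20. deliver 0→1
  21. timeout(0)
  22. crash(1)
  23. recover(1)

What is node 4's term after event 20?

e1 timeout(3): 3[cand,t=1,-]
e2 deliver 3→4: 4[foll,t=1,-]
e3 deliver 4→3: ·
e4 deliver 3→1: 1[foll,t=1,-]
e5 deliver 1→3: 3[lead,t=1,-]
e6 deliver 3→0: 0[foll,t=1,-]
e7 deliver 0→3: ·
e8 propose(3,'y'): 3[lead,t=1,y]
e9 deliver 3→4: 4[foll,t=1,y]
e10 deliver 4→3: ·
e11 deliver 3→4: ·
e12 timeout(0): 0[cand,t=2,-]
e13 deliver 0→2: 2[foll,t=2,-]
e14 deliver 2→4: ·
e15 timeout(2): 2[cand,t=3,-]
e16 deliver 2→4: 4[foll,t=3,y]
e17 propose(4,'z'): ·
e18 crash(2): 2[✗cand,t=3,-]
e19 recover(2): 2[foll,t=3,-]
e20 deliver 0→1: 1[foll,t=2,-]

3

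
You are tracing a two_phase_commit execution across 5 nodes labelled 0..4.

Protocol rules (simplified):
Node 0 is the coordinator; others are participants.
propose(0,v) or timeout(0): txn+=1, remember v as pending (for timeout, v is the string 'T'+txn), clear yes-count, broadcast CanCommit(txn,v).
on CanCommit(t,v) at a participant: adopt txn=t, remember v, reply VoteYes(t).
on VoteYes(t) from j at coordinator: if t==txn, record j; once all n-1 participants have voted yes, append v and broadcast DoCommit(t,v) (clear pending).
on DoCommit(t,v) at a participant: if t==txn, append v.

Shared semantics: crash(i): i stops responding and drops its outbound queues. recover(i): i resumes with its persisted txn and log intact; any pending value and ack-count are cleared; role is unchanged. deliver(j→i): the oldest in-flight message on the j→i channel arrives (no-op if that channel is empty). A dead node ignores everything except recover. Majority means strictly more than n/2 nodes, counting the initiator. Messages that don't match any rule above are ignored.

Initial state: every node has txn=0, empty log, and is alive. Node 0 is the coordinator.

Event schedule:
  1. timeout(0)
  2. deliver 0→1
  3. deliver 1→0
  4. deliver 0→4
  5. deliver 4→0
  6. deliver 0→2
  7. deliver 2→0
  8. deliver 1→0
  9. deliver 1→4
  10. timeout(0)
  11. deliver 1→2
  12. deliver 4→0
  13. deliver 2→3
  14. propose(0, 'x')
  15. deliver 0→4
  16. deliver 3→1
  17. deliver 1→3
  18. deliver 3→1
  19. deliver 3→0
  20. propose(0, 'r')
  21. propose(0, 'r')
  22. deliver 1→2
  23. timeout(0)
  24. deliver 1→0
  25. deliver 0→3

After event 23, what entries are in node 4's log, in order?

empty

after 1 — timeout(0): n0:coor/t1/[-]
after 2 — deliver 0→1: n1:part/t1/[-]
after 3 — deliver 1→0: ·
after 4 — deliver 0→4: n4:part/t1/[-]
after 5 — deliver 4→0: ·
after 6 — deliver 0→2: n2:part/t1/[-]
after 7 — deliver 2→0: ·
after 8 — deliver 1→0: ·
after 9 — deliver 1→4: ·
after 10 — timeout(0): n0:coor/t2/[-]
after 11 — deliver 1→2: ·
after 12 — deliver 4→0: ·
after 13 — deliver 2→3: ·
after 14 — propose(0,'x'): n0:coor/t3/[-]
after 15 — deliver 0→4: n4:part/t2/[-]
after 16 — deliver 3→1: ·
after 17 — deliver 1→3: ·
after 18 — deliver 3→1: ·
after 19 — deliver 3→0: ·
after 20 — propose(0,'r'): n0:coor/t4/[-]
after 21 — propose(0,'r'): n0:coor/t5/[-]
after 22 — deliver 1→2: ·
after 23 — timeout(0): n0:coor/t6/[-]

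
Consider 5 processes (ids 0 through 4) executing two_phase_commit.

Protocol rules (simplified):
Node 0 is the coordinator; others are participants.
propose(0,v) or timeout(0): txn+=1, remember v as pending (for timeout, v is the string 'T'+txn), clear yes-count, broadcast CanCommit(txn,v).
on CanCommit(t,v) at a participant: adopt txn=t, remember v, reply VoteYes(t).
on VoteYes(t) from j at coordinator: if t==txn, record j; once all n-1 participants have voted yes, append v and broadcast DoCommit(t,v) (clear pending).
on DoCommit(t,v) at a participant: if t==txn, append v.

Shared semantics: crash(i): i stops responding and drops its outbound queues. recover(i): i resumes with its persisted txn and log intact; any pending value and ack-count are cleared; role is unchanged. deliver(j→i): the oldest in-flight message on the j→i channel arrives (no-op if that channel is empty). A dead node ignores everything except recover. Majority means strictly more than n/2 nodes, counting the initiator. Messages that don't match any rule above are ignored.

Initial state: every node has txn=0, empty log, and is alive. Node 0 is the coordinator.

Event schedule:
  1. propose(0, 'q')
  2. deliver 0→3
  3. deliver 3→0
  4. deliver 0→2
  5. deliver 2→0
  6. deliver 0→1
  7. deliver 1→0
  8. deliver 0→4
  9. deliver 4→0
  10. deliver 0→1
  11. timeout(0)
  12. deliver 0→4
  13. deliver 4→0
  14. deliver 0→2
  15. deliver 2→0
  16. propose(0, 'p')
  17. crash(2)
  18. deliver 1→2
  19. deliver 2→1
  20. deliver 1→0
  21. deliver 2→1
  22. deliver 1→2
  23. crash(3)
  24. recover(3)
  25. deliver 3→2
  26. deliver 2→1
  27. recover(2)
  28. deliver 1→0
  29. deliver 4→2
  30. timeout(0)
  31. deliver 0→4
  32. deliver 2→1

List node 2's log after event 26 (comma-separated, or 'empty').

[1] propose(0,'q') → N0(coor t1 [-])
[2] deliver 0→3 → N3(part t1 [-])
[3] deliver 3→0 → ∅
[4] deliver 0→2 → N2(part t1 [-])
[5] deliver 2→0 → ∅
[6] deliver 0→1 → N1(part t1 [-])
[7] deliver 1→0 → ∅
[8] deliver 0→4 → N4(part t1 [-])
[9] deliver 4→0 → N0(coor t1 [q])
[10] deliver 0→1 → N1(part t1 [q])
[11] timeout(0) → N0(coor t2 [q])
[12] deliver 0→4 → N4(part t1 [q])
[13] deliver 4→0 → ∅
[14] deliver 0→2 → N2(part t1 [q])
[15] deliver 2→0 → ∅
[16] propose(0,'p') → N0(coor t3 [q])
[17] crash(2) → N2(✗part t1 [q])
[18] deliver 1→2 → ∅
[19] deliver 2→1 → ∅
[20] deliver 1→0 → ∅
[21] deliver 2→1 → ∅
[22] deliver 1→2 → ∅
[23] crash(3) → N3(✗part t1 [-])
[24] recover(3) → N3(part t1 [-])
[25] deliver 3→2 → ∅
[26] deliver 2→1 → ∅

q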